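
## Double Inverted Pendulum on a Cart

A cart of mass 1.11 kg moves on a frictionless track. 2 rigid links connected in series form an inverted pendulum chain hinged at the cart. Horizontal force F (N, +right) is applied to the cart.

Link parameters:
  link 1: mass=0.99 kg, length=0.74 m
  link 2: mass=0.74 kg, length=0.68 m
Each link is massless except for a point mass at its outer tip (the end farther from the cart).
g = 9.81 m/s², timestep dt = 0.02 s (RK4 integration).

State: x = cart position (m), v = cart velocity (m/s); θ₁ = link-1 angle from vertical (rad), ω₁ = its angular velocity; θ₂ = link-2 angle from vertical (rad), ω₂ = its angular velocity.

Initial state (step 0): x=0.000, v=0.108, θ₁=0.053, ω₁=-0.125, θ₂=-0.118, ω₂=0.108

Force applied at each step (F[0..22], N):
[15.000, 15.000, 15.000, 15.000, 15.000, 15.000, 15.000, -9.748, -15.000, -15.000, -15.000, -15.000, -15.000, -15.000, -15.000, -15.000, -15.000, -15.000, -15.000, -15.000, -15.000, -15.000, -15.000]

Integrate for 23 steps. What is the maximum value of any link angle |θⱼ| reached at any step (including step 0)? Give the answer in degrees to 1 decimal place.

apply F[0]=+15.000 → step 1: x=0.005, v=0.362, θ₁=0.048, ω₁=-0.421, θ₂=-0.117, ω₂=0.021
apply F[1]=+15.000 → step 2: x=0.015, v=0.619, θ₁=0.036, ω₁=-0.725, θ₂=-0.117, ω₂=-0.060
apply F[2]=+15.000 → step 3: x=0.030, v=0.881, θ₁=0.018, ω₁=-1.045, θ₂=-0.119, ω₂=-0.131
apply F[3]=+15.000 → step 4: x=0.050, v=1.150, θ₁=-0.006, ω₁=-1.383, θ₂=-0.122, ω₂=-0.187
apply F[4]=+15.000 → step 5: x=0.076, v=1.425, θ₁=-0.037, ω₁=-1.745, θ₂=-0.126, ω₂=-0.228
apply F[5]=+15.000 → step 6: x=0.107, v=1.706, θ₁=-0.076, ω₁=-2.129, θ₂=-0.131, ω₂=-0.252
apply F[6]=+15.000 → step 7: x=0.144, v=1.989, θ₁=-0.122, ω₁=-2.533, θ₂=-0.136, ω₂=-0.260
apply F[7]=-9.748 → step 8: x=0.182, v=1.842, θ₁=-0.171, ω₁=-2.377, θ₂=-0.142, ω₂=-0.257
apply F[8]=-15.000 → step 9: x=0.217, v=1.620, θ₁=-0.216, ω₁=-2.141, θ₂=-0.147, ω₂=-0.236
apply F[9]=-15.000 → step 10: x=0.247, v=1.414, θ₁=-0.257, ω₁=-1.949, θ₂=-0.151, ω₂=-0.196
apply F[10]=-15.000 → step 11: x=0.273, v=1.223, θ₁=-0.295, ω₁=-1.796, θ₂=-0.154, ω₂=-0.137
apply F[11]=-15.000 → step 12: x=0.296, v=1.046, θ₁=-0.329, ω₁=-1.679, θ₂=-0.156, ω₂=-0.060
apply F[12]=-15.000 → step 13: x=0.315, v=0.879, θ₁=-0.362, ω₁=-1.594, θ₂=-0.157, ω₂=0.035
apply F[13]=-15.000 → step 14: x=0.331, v=0.722, θ₁=-0.393, ω₁=-1.537, θ₂=-0.155, ω₂=0.147
apply F[14]=-15.000 → step 15: x=0.344, v=0.573, θ₁=-0.424, ω₁=-1.506, θ₂=-0.151, ω₂=0.274
apply F[15]=-15.000 → step 16: x=0.354, v=0.430, θ₁=-0.454, ω₁=-1.497, θ₂=-0.144, ω₂=0.416
apply F[16]=-15.000 → step 17: x=0.361, v=0.292, θ₁=-0.484, ω₁=-1.508, θ₂=-0.134, ω₂=0.572
apply F[17]=-15.000 → step 18: x=0.366, v=0.157, θ₁=-0.514, ω₁=-1.536, θ₂=-0.121, ω₂=0.742
apply F[18]=-15.000 → step 19: x=0.368, v=0.025, θ₁=-0.545, ω₁=-1.579, θ₂=-0.104, ω₂=0.924
apply F[19]=-15.000 → step 20: x=0.367, v=-0.106, θ₁=-0.577, ω₁=-1.633, θ₂=-0.084, ω₂=1.117
apply F[20]=-15.000 → step 21: x=0.363, v=-0.239, θ₁=-0.611, ω₁=-1.697, θ₂=-0.059, ω₂=1.320
apply F[21]=-15.000 → step 22: x=0.357, v=-0.372, θ₁=-0.645, ω₁=-1.767, θ₂=-0.031, ω₂=1.531
apply F[22]=-15.000 → step 23: x=0.349, v=-0.508, θ₁=-0.681, ω₁=-1.840, θ₂=0.002, ω₂=1.748
Max |angle| over trajectory = 0.681 rad = 39.0°.

Answer: 39.0°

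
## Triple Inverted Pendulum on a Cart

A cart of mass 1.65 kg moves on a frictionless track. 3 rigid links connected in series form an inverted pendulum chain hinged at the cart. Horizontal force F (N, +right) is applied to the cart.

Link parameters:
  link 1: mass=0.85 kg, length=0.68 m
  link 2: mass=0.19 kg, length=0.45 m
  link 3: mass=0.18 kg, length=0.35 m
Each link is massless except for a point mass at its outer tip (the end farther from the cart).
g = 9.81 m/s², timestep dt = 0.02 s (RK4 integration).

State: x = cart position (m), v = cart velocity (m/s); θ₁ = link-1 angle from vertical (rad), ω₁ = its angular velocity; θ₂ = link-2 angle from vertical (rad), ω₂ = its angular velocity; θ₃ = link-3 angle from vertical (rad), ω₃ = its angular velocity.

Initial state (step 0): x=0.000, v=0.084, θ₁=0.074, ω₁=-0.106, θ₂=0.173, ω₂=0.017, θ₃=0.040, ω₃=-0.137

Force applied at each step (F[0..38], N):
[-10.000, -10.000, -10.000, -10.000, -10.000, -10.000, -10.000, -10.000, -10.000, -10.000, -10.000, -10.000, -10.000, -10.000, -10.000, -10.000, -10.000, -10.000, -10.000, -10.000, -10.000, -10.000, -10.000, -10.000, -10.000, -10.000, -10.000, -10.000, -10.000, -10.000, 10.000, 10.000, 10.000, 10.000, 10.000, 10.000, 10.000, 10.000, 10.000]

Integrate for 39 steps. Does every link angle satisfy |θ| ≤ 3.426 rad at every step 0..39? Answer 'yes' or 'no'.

apply F[0]=-10.000 → step 1: x=0.000, v=-0.047, θ₁=0.074, ω₁=0.096, θ₂=0.174, ω₂=0.126, θ₃=0.036, ω₃=-0.273
apply F[1]=-10.000 → step 2: x=-0.002, v=-0.179, θ₁=0.078, ω₁=0.299, θ₂=0.178, ω₂=0.238, θ₃=0.029, ω₃=-0.415
apply F[2]=-10.000 → step 3: x=-0.007, v=-0.311, θ₁=0.086, ω₁=0.505, θ₂=0.184, ω₂=0.352, θ₃=0.019, ω₃=-0.567
apply F[3]=-10.000 → step 4: x=-0.014, v=-0.444, θ₁=0.098, ω₁=0.716, θ₂=0.192, ω₂=0.466, θ₃=0.006, ω₃=-0.731
apply F[4]=-10.000 → step 5: x=-0.025, v=-0.578, θ₁=0.115, ω₁=0.934, θ₂=0.203, ω₂=0.578, θ₃=-0.010, ω₃=-0.906
apply F[5]=-10.000 → step 6: x=-0.037, v=-0.714, θ₁=0.135, ω₁=1.159, θ₂=0.215, ω₂=0.688, θ₃=-0.030, ω₃=-1.092
apply F[6]=-10.000 → step 7: x=-0.053, v=-0.851, θ₁=0.161, ω₁=1.395, θ₂=0.230, ω₂=0.790, θ₃=-0.054, ω₃=-1.284
apply F[7]=-10.000 → step 8: x=-0.072, v=-0.989, θ₁=0.191, ω₁=1.641, θ₂=0.247, ω₂=0.881, θ₃=-0.081, ω₃=-1.476
apply F[8]=-10.000 → step 9: x=-0.093, v=-1.127, θ₁=0.227, ω₁=1.897, θ₂=0.265, ω₂=0.956, θ₃=-0.113, ω₃=-1.657
apply F[9]=-10.000 → step 10: x=-0.117, v=-1.265, θ₁=0.267, ω₁=2.162, θ₂=0.285, ω₂=1.010, θ₃=-0.148, ω₃=-1.814
apply F[10]=-10.000 → step 11: x=-0.143, v=-1.401, θ₁=0.313, ω₁=2.436, θ₂=0.305, ω₂=1.039, θ₃=-0.185, ω₃=-1.932
apply F[11]=-10.000 → step 12: x=-0.173, v=-1.532, θ₁=0.365, ω₁=2.714, θ₂=0.326, ω₂=1.044, θ₃=-0.224, ω₃=-1.999
apply F[12]=-10.000 → step 13: x=-0.205, v=-1.658, θ₁=0.422, ω₁=2.995, θ₂=0.347, ω₂=1.025, θ₃=-0.265, ω₃=-2.001
apply F[13]=-10.000 → step 14: x=-0.239, v=-1.775, θ₁=0.485, ω₁=3.275, θ₂=0.367, ω₂=0.990, θ₃=-0.304, ω₃=-1.931
apply F[14]=-10.000 → step 15: x=-0.275, v=-1.881, θ₁=0.553, ω₁=3.550, θ₂=0.387, ω₂=0.949, θ₃=-0.341, ω₃=-1.783
apply F[15]=-10.000 → step 16: x=-0.314, v=-1.974, θ₁=0.627, ω₁=3.817, θ₂=0.405, ω₂=0.915, θ₃=-0.375, ω₃=-1.557
apply F[16]=-10.000 → step 17: x=-0.354, v=-2.052, θ₁=0.705, ω₁=4.073, θ₂=0.423, ω₂=0.901, θ₃=-0.403, ω₃=-1.256
apply F[17]=-10.000 → step 18: x=-0.396, v=-2.112, θ₁=0.789, ω₁=4.316, θ₂=0.441, ω₂=0.921, θ₃=-0.425, ω₃=-0.886
apply F[18]=-10.000 → step 19: x=-0.439, v=-2.155, θ₁=0.878, ω₁=4.548, θ₂=0.460, ω₂=0.987, θ₃=-0.438, ω₃=-0.453
apply F[19]=-10.000 → step 20: x=-0.482, v=-2.178, θ₁=0.971, ω₁=4.767, θ₂=0.481, ω₂=1.107, θ₃=-0.442, ω₃=0.033
apply F[20]=-10.000 → step 21: x=-0.526, v=-2.181, θ₁=1.069, ω₁=4.977, θ₂=0.505, ω₂=1.285, θ₃=-0.436, ω₃=0.568
apply F[21]=-10.000 → step 22: x=-0.569, v=-2.165, θ₁=1.170, ω₁=5.180, θ₂=0.533, ω₂=1.525, θ₃=-0.419, ω₃=1.146
apply F[22]=-10.000 → step 23: x=-0.612, v=-2.129, θ₁=1.276, ω₁=5.379, θ₂=0.567, ω₂=1.827, θ₃=-0.390, ω₃=1.769
apply F[23]=-10.000 → step 24: x=-0.654, v=-2.073, θ₁=1.385, ω₁=5.576, θ₂=0.607, ω₂=2.186, θ₃=-0.348, ω₃=2.440
apply F[24]=-10.000 → step 25: x=-0.695, v=-1.997, θ₁=1.499, ω₁=5.773, θ₂=0.654, ω₂=2.600, θ₃=-0.292, ω₃=3.170
apply F[25]=-10.000 → step 26: x=-0.734, v=-1.902, θ₁=1.616, ω₁=5.972, θ₂=0.711, ω₂=3.060, θ₃=-0.221, ω₃=3.973
apply F[26]=-10.000 → step 27: x=-0.771, v=-1.787, θ₁=1.738, ω₁=6.172, θ₂=0.777, ω₂=3.560, θ₃=-0.133, ω₃=4.871
apply F[27]=-10.000 → step 28: x=-0.805, v=-1.654, θ₁=1.863, ω₁=6.372, θ₂=0.853, ω₂=4.087, θ₃=-0.025, ω₃=5.892
apply F[28]=-10.000 → step 29: x=-0.837, v=-1.505, θ₁=1.993, ω₁=6.565, θ₂=0.941, ω₂=4.625, θ₃=0.104, ω₃=7.067
apply F[29]=-10.000 → step 30: x=-0.865, v=-1.343, θ₁=2.126, ω₁=6.741, θ₂=1.038, ω₂=5.155, θ₃=0.259, ω₃=8.433
apply F[30]=+10.000 → step 31: x=-0.889, v=-0.992, θ₁=2.264, ω₁=7.060, θ₂=1.144, ω₂=5.425, θ₃=0.441, ω₃=9.860
apply F[31]=+10.000 → step 32: x=-0.905, v=-0.624, θ₁=2.408, ω₁=7.360, θ₂=1.256, ω₂=5.752, θ₃=0.654, ω₃=11.505
apply F[32]=+10.000 → step 33: x=-0.914, v=-0.251, θ₁=2.558, ω₁=7.589, θ₂=1.375, ω₂=6.195, θ₃=0.903, ω₃=13.334
apply F[33]=+10.000 → step 34: x=-0.915, v=0.102, θ₁=2.710, ω₁=7.667, θ₂=1.505, ω₂=6.889, θ₃=1.188, ω₃=15.178
apply F[34]=+10.000 → step 35: x=-0.910, v=0.409, θ₁=2.863, ω₁=7.500, θ₂=1.654, ω₂=8.081, θ₃=1.507, ω₃=16.628
apply F[35]=+10.000 → step 36: x=-0.899, v=0.646, θ₁=3.008, ω₁=7.026, θ₂=1.834, ω₂=10.027, θ₃=1.847, ω₃=17.130
apply F[36]=+10.000 → step 37: x=-0.885, v=0.804, θ₁=3.142, ω₁=6.234, θ₂=2.060, ω₂=12.726, θ₃=2.184, ω₃=16.372
apply F[37]=+10.000 → step 38: x=-0.868, v=0.889, θ₁=3.256, ω₁=5.127, θ₂=2.346, ω₂=15.862, θ₃=2.494, ω₃=14.563
apply F[38]=+10.000 → step 39: x=-0.850, v=0.895, θ₁=3.345, ω₁=3.741, θ₂=2.694, ω₂=18.920, θ₃=2.765, ω₃=12.642
Max |angle| over trajectory = 3.345 rad; bound = 3.426 → within bound.

Answer: yes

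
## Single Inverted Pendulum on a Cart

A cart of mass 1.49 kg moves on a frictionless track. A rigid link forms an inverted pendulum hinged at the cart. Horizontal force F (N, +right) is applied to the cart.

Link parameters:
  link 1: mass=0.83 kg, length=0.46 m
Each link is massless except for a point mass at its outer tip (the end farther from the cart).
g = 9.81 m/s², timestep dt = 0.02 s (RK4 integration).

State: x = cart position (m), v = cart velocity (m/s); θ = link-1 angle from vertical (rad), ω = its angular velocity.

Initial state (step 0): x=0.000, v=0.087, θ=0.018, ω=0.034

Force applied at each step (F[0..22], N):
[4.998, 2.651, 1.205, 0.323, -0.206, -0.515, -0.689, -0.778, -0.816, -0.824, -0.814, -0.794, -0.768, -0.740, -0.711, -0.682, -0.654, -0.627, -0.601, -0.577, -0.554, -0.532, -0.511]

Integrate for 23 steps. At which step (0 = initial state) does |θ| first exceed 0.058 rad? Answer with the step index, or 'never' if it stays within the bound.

Answer: never

Derivation:
apply F[0]=+4.998 → step 1: x=0.002, v=0.152, θ=0.017, ω=-0.100
apply F[1]=+2.651 → step 2: x=0.006, v=0.186, θ=0.015, ω=-0.167
apply F[2]=+1.205 → step 3: x=0.010, v=0.201, θ=0.011, ω=-0.193
apply F[3]=+0.323 → step 4: x=0.014, v=0.204, θ=0.007, ω=-0.196
apply F[4]=-0.206 → step 5: x=0.018, v=0.201, θ=0.003, ω=-0.187
apply F[5]=-0.515 → step 6: x=0.022, v=0.194, θ=-0.000, ω=-0.171
apply F[6]=-0.689 → step 7: x=0.025, v=0.185, θ=-0.003, ω=-0.152
apply F[7]=-0.778 → step 8: x=0.029, v=0.175, θ=-0.006, ω=-0.133
apply F[8]=-0.816 → step 9: x=0.032, v=0.165, θ=-0.009, ω=-0.114
apply F[9]=-0.824 → step 10: x=0.036, v=0.155, θ=-0.011, ω=-0.096
apply F[10]=-0.814 → step 11: x=0.039, v=0.145, θ=-0.013, ω=-0.080
apply F[11]=-0.794 → step 12: x=0.041, v=0.136, θ=-0.014, ω=-0.066
apply F[12]=-0.768 → step 13: x=0.044, v=0.127, θ=-0.015, ω=-0.053
apply F[13]=-0.740 → step 14: x=0.047, v=0.119, θ=-0.016, ω=-0.042
apply F[14]=-0.711 → step 15: x=0.049, v=0.111, θ=-0.017, ω=-0.033
apply F[15]=-0.682 → step 16: x=0.051, v=0.104, θ=-0.018, ω=-0.024
apply F[16]=-0.654 → step 17: x=0.053, v=0.097, θ=-0.018, ω=-0.017
apply F[17]=-0.627 → step 18: x=0.055, v=0.091, θ=-0.018, ω=-0.010
apply F[18]=-0.601 → step 19: x=0.057, v=0.084, θ=-0.018, ω=-0.005
apply F[19]=-0.577 → step 20: x=0.058, v=0.079, θ=-0.018, ω=-0.000
apply F[20]=-0.554 → step 21: x=0.060, v=0.073, θ=-0.018, ω=0.003
apply F[21]=-0.532 → step 22: x=0.061, v=0.068, θ=-0.018, ω=0.007
apply F[22]=-0.511 → step 23: x=0.062, v=0.063, θ=-0.018, ω=0.010
max |θ| = 0.018 ≤ 0.058 over all 24 states.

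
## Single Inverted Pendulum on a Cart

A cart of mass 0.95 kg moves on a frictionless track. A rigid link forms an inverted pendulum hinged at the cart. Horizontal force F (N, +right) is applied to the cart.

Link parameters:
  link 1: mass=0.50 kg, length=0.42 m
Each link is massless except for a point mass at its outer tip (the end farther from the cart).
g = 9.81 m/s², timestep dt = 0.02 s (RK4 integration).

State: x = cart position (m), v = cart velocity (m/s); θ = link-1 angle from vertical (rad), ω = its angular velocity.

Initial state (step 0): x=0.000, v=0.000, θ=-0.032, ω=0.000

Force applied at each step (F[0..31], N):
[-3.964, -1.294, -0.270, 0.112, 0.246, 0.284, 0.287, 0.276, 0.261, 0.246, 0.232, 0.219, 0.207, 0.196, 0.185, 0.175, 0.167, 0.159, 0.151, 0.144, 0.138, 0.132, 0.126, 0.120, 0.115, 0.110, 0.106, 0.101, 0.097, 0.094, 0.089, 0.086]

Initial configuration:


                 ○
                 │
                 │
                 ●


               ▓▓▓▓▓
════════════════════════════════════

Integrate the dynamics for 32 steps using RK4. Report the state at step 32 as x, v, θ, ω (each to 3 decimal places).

apply F[0]=-3.964 → step 1: x=-0.001, v=-0.080, θ=-0.030, ω=0.176
apply F[1]=-1.294 → step 2: x=-0.003, v=-0.104, θ=-0.026, ω=0.221
apply F[2]=-0.270 → step 3: x=-0.005, v=-0.108, θ=-0.022, ω=0.217
apply F[3]=+0.112 → step 4: x=-0.007, v=-0.103, θ=-0.018, ω=0.197
apply F[4]=+0.246 → step 5: x=-0.009, v=-0.096, θ=-0.014, ω=0.174
apply F[5]=+0.284 → step 6: x=-0.011, v=-0.089, θ=-0.011, ω=0.151
apply F[6]=+0.287 → step 7: x=-0.012, v=-0.082, θ=-0.008, ω=0.130
apply F[7]=+0.276 → step 8: x=-0.014, v=-0.076, θ=-0.006, ω=0.111
apply F[8]=+0.261 → step 9: x=-0.015, v=-0.070, θ=-0.004, ω=0.095
apply F[9]=+0.246 → step 10: x=-0.017, v=-0.064, θ=-0.002, ω=0.080
apply F[10]=+0.232 → step 11: x=-0.018, v=-0.059, θ=-0.000, ω=0.068
apply F[11]=+0.219 → step 12: x=-0.019, v=-0.055, θ=0.001, ω=0.057
apply F[12]=+0.207 → step 13: x=-0.020, v=-0.051, θ=0.002, ω=0.048
apply F[13]=+0.196 → step 14: x=-0.021, v=-0.047, θ=0.003, ω=0.040
apply F[14]=+0.185 → step 15: x=-0.022, v=-0.043, θ=0.004, ω=0.033
apply F[15]=+0.175 → step 16: x=-0.023, v=-0.040, θ=0.004, ω=0.027
apply F[16]=+0.167 → step 17: x=-0.024, v=-0.037, θ=0.005, ω=0.022
apply F[17]=+0.159 → step 18: x=-0.024, v=-0.034, θ=0.005, ω=0.017
apply F[18]=+0.151 → step 19: x=-0.025, v=-0.031, θ=0.005, ω=0.013
apply F[19]=+0.144 → step 20: x=-0.026, v=-0.029, θ=0.006, ω=0.010
apply F[20]=+0.138 → step 21: x=-0.026, v=-0.026, θ=0.006, ω=0.007
apply F[21]=+0.132 → step 22: x=-0.027, v=-0.024, θ=0.006, ω=0.005
apply F[22]=+0.126 → step 23: x=-0.027, v=-0.022, θ=0.006, ω=0.003
apply F[23]=+0.120 → step 24: x=-0.028, v=-0.020, θ=0.006, ω=0.001
apply F[24]=+0.115 → step 25: x=-0.028, v=-0.019, θ=0.006, ω=-0.001
apply F[25]=+0.110 → step 26: x=-0.028, v=-0.017, θ=0.006, ω=-0.002
apply F[26]=+0.106 → step 27: x=-0.029, v=-0.015, θ=0.006, ω=-0.003
apply F[27]=+0.101 → step 28: x=-0.029, v=-0.014, θ=0.006, ω=-0.004
apply F[28]=+0.097 → step 29: x=-0.029, v=-0.012, θ=0.006, ω=-0.005
apply F[29]=+0.094 → step 30: x=-0.029, v=-0.011, θ=0.006, ω=-0.005
apply F[30]=+0.089 → step 31: x=-0.030, v=-0.010, θ=0.006, ω=-0.006
apply F[31]=+0.086 → step 32: x=-0.030, v=-0.008, θ=0.005, ω=-0.006

Answer: x=-0.030, v=-0.008, θ=0.005, ω=-0.006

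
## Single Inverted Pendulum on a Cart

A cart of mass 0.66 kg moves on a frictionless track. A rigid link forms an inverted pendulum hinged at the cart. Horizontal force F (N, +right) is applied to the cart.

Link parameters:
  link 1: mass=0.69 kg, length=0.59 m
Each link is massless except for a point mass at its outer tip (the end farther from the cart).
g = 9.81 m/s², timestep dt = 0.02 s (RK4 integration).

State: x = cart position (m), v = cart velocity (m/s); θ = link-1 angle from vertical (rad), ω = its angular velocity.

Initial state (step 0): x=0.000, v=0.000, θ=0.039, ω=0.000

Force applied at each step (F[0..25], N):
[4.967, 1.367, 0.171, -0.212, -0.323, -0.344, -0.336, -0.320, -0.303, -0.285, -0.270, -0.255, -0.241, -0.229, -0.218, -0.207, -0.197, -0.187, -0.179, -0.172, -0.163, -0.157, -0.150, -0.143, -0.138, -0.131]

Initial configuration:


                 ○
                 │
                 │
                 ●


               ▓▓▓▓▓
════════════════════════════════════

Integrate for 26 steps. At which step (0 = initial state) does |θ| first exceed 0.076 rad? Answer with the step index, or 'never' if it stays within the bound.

Answer: never

Derivation:
apply F[0]=+4.967 → step 1: x=0.001, v=0.142, θ=0.037, ω=-0.229
apply F[1]=+1.367 → step 2: x=0.005, v=0.177, θ=0.032, ω=-0.275
apply F[2]=+0.171 → step 3: x=0.008, v=0.176, θ=0.026, ω=-0.265
apply F[3]=-0.212 → step 4: x=0.012, v=0.165, θ=0.021, ω=-0.238
apply F[4]=-0.323 → step 5: x=0.015, v=0.151, θ=0.017, ω=-0.208
apply F[5]=-0.344 → step 6: x=0.018, v=0.138, θ=0.013, ω=-0.180
apply F[6]=-0.336 → step 7: x=0.020, v=0.125, θ=0.010, ω=-0.155
apply F[7]=-0.320 → step 8: x=0.023, v=0.114, θ=0.007, ω=-0.134
apply F[8]=-0.303 → step 9: x=0.025, v=0.104, θ=0.004, ω=-0.114
apply F[9]=-0.285 → step 10: x=0.027, v=0.094, θ=0.002, ω=-0.098
apply F[10]=-0.270 → step 11: x=0.029, v=0.086, θ=0.000, ω=-0.083
apply F[11]=-0.255 → step 12: x=0.030, v=0.078, θ=-0.001, ω=-0.070
apply F[12]=-0.241 → step 13: x=0.032, v=0.071, θ=-0.003, ω=-0.059
apply F[13]=-0.229 → step 14: x=0.033, v=0.065, θ=-0.004, ω=-0.049
apply F[14]=-0.218 → step 15: x=0.034, v=0.059, θ=-0.004, ω=-0.041
apply F[15]=-0.207 → step 16: x=0.035, v=0.054, θ=-0.005, ω=-0.034
apply F[16]=-0.197 → step 17: x=0.036, v=0.049, θ=-0.006, ω=-0.027
apply F[17]=-0.187 → step 18: x=0.037, v=0.045, θ=-0.006, ω=-0.022
apply F[18]=-0.179 → step 19: x=0.038, v=0.041, θ=-0.007, ω=-0.017
apply F[19]=-0.172 → step 20: x=0.039, v=0.037, θ=-0.007, ω=-0.013
apply F[20]=-0.163 → step 21: x=0.040, v=0.033, θ=-0.007, ω=-0.009
apply F[21]=-0.157 → step 22: x=0.040, v=0.030, θ=-0.007, ω=-0.006
apply F[22]=-0.150 → step 23: x=0.041, v=0.027, θ=-0.007, ω=-0.004
apply F[23]=-0.143 → step 24: x=0.041, v=0.024, θ=-0.008, ω=-0.001
apply F[24]=-0.138 → step 25: x=0.042, v=0.022, θ=-0.008, ω=0.001
apply F[25]=-0.131 → step 26: x=0.042, v=0.019, θ=-0.008, ω=0.002
max |θ| = 0.039 ≤ 0.076 over all 27 states.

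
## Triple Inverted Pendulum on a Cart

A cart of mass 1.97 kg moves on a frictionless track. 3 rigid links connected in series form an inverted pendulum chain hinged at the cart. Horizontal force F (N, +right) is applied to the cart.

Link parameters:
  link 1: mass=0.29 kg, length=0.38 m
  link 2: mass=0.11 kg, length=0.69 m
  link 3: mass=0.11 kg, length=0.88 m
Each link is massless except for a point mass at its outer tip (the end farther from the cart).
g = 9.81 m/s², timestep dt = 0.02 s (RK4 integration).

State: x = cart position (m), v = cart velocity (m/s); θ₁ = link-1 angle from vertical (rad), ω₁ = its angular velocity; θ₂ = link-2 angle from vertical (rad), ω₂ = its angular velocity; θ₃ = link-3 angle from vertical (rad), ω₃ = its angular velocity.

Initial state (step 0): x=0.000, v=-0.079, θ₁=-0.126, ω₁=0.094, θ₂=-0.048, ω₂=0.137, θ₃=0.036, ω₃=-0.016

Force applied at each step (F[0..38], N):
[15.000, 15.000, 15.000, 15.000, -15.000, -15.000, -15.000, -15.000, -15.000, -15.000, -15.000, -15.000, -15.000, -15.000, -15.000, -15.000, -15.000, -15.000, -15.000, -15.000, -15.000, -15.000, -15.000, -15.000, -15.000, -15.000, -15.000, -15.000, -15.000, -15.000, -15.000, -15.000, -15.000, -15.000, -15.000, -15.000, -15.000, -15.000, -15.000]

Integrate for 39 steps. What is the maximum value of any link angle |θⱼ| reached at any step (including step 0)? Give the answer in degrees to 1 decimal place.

apply F[0]=+15.000 → step 1: x=-0.000, v=0.079, θ₁=-0.129, ω₁=-0.411, θ₂=-0.045, ω₂=0.152, θ₃=0.036, ω₃=0.016
apply F[1]=+15.000 → step 2: x=0.003, v=0.237, θ₁=-0.142, ω₁=-0.923, θ₂=-0.042, ω₂=0.172, θ₃=0.037, ω₃=0.046
apply F[2]=+15.000 → step 3: x=0.009, v=0.396, θ₁=-0.166, ω₁=-1.449, θ₂=-0.038, ω₂=0.200, θ₃=0.038, ω₃=0.073
apply F[3]=+15.000 → step 4: x=0.019, v=0.554, θ₁=-0.201, ω₁=-1.993, θ₂=-0.034, ω₂=0.236, θ₃=0.040, ω₃=0.097
apply F[4]=-15.000 → step 5: x=0.029, v=0.413, θ₁=-0.239, ω₁=-1.811, θ₂=-0.028, ω₂=0.307, θ₃=0.042, ω₃=0.127
apply F[5]=-15.000 → step 6: x=0.036, v=0.273, θ₁=-0.273, ω₁=-1.672, θ₂=-0.021, ω₂=0.402, θ₃=0.045, ω₃=0.156
apply F[6]=-15.000 → step 7: x=0.040, v=0.135, θ₁=-0.306, ω₁=-1.571, θ₂=-0.012, ω₂=0.519, θ₃=0.048, ω₃=0.182
apply F[7]=-15.000 → step 8: x=0.041, v=-0.001, θ₁=-0.336, ω₁=-1.506, θ₂=-0.001, ω₂=0.658, θ₃=0.052, ω₃=0.206
apply F[8]=-15.000 → step 9: x=0.040, v=-0.136, θ₁=-0.366, ω₁=-1.473, θ₂=0.014, ω₂=0.817, θ₃=0.056, ω₃=0.225
apply F[9]=-15.000 → step 10: x=0.035, v=-0.270, θ₁=-0.395, ω₁=-1.468, θ₂=0.032, ω₂=0.998, θ₃=0.061, ω₃=0.238
apply F[10]=-15.000 → step 11: x=0.029, v=-0.404, θ₁=-0.425, ω₁=-1.487, θ₂=0.054, ω₂=1.198, θ₃=0.066, ω₃=0.245
apply F[11]=-15.000 → step 12: x=0.019, v=-0.537, θ₁=-0.455, ω₁=-1.527, θ₂=0.080, ω₂=1.415, θ₃=0.071, ω₃=0.246
apply F[12]=-15.000 → step 13: x=0.007, v=-0.669, θ₁=-0.486, ω₁=-1.581, θ₂=0.111, ω₂=1.649, θ₃=0.075, ω₃=0.240
apply F[13]=-15.000 → step 14: x=-0.007, v=-0.802, θ₁=-0.518, ω₁=-1.645, θ₂=0.146, ω₂=1.895, θ₃=0.080, ω₃=0.228
apply F[14]=-15.000 → step 15: x=-0.025, v=-0.934, θ₁=-0.552, ω₁=-1.713, θ₂=0.187, ω₂=2.149, θ₃=0.085, ω₃=0.213
apply F[15]=-15.000 → step 16: x=-0.045, v=-1.067, θ₁=-0.587, ω₁=-1.777, θ₂=0.232, ω₂=2.408, θ₃=0.089, ω₃=0.197
apply F[16]=-15.000 → step 17: x=-0.067, v=-1.200, θ₁=-0.623, ω₁=-1.833, θ₂=0.283, ω₂=2.668, θ₃=0.092, ω₃=0.184
apply F[17]=-15.000 → step 18: x=-0.093, v=-1.334, θ₁=-0.660, ω₁=-1.876, θ₂=0.339, ω₂=2.924, θ₃=0.096, ω₃=0.180
apply F[18]=-15.000 → step 19: x=-0.121, v=-1.467, θ₁=-0.698, ω₁=-1.901, θ₂=0.400, ω₂=3.174, θ₃=0.100, ω₃=0.189
apply F[19]=-15.000 → step 20: x=-0.151, v=-1.600, θ₁=-0.736, ω₁=-1.908, θ₂=0.466, ω₂=3.416, θ₃=0.104, ω₃=0.217
apply F[20]=-15.000 → step 21: x=-0.185, v=-1.733, θ₁=-0.774, ω₁=-1.894, θ₂=0.537, ω₂=3.651, θ₃=0.109, ω₃=0.269
apply F[21]=-15.000 → step 22: x=-0.221, v=-1.865, θ₁=-0.812, ω₁=-1.861, θ₂=0.612, ω₂=3.877, θ₃=0.115, ω₃=0.351
apply F[22]=-15.000 → step 23: x=-0.259, v=-1.996, θ₁=-0.848, ω₁=-1.809, θ₂=0.692, ω₂=4.096, θ₃=0.123, ω₃=0.468
apply F[23]=-15.000 → step 24: x=-0.301, v=-2.126, θ₁=-0.884, ω₁=-1.741, θ₂=0.776, ω₂=4.308, θ₃=0.134, ω₃=0.624
apply F[24]=-15.000 → step 25: x=-0.344, v=-2.253, θ₁=-0.918, ω₁=-1.659, θ₂=0.864, ω₂=4.512, θ₃=0.148, ω₃=0.826
apply F[25]=-15.000 → step 26: x=-0.391, v=-2.378, θ₁=-0.950, ω₁=-1.567, θ₂=0.956, ω₂=4.709, θ₃=0.167, ω₃=1.078
apply F[26]=-15.000 → step 27: x=-0.440, v=-2.500, θ₁=-0.981, ω₁=-1.470, θ₂=1.052, ω₂=4.894, θ₃=0.192, ω₃=1.387
apply F[27]=-15.000 → step 28: x=-0.491, v=-2.619, θ₁=-1.009, ω₁=-1.375, θ₂=1.152, ω₂=5.061, θ₃=0.223, ω₃=1.755
apply F[28]=-15.000 → step 29: x=-0.544, v=-2.734, θ₁=-1.036, ω₁=-1.291, θ₂=1.254, ω₂=5.201, θ₃=0.262, ω₃=2.186
apply F[29]=-15.000 → step 30: x=-0.600, v=-2.846, θ₁=-1.061, ω₁=-1.233, θ₂=1.360, ω₂=5.299, θ₃=0.311, ω₃=2.680
apply F[30]=-15.000 → step 31: x=-0.658, v=-2.954, θ₁=-1.085, ω₁=-1.215, θ₂=1.466, ω₂=5.336, θ₃=0.370, ω₃=3.232
apply F[31]=-15.000 → step 32: x=-0.718, v=-3.058, θ₁=-1.110, ω₁=-1.256, θ₂=1.572, ω₂=5.288, θ₃=0.440, ω₃=3.832
apply F[32]=-15.000 → step 33: x=-0.780, v=-3.161, θ₁=-1.136, ω₁=-1.372, θ₂=1.677, ω₂=5.132, θ₃=0.523, ω₃=4.461
apply F[33]=-15.000 → step 34: x=-0.845, v=-3.262, θ₁=-1.165, ω₁=-1.576, θ₂=1.777, ω₂=4.846, θ₃=0.619, ω₃=5.095
apply F[34]=-15.000 → step 35: x=-0.911, v=-3.364, θ₁=-1.200, ω₁=-1.872, θ₂=1.870, ω₂=4.418, θ₃=0.727, ω₃=5.710
apply F[35]=-15.000 → step 36: x=-0.979, v=-3.469, θ₁=-1.241, ω₁=-2.256, θ₂=1.953, ω₂=3.852, θ₃=0.847, ω₃=6.283
apply F[36]=-15.000 → step 37: x=-1.050, v=-3.577, θ₁=-1.290, ω₁=-2.720, θ₂=2.023, ω₂=3.163, θ₃=0.978, ω₃=6.804
apply F[37]=-15.000 → step 38: x=-1.122, v=-3.691, θ₁=-1.350, ω₁=-3.257, θ₂=2.079, ω₂=2.379, θ₃=1.119, ω₃=7.275
apply F[38]=-15.000 → step 39: x=-1.197, v=-3.810, θ₁=-1.421, ω₁=-3.869, θ₂=2.118, ω₂=1.534, θ₃=1.269, ω₃=7.708
Max |angle| over trajectory = 2.118 rad = 121.3°.

Answer: 121.3°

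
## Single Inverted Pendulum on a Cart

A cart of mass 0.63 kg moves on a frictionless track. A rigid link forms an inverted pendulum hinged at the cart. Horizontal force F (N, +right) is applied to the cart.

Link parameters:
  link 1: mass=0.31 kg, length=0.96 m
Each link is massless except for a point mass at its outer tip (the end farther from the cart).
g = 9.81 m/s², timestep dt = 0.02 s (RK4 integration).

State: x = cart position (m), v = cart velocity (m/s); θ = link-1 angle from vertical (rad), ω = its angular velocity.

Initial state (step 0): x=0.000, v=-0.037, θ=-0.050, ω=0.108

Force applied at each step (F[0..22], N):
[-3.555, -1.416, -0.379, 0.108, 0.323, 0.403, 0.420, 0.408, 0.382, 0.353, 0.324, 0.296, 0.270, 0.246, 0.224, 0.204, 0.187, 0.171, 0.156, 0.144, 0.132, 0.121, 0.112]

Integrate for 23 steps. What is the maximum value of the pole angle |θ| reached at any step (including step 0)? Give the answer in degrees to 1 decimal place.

Answer: 2.9°

Derivation:
apply F[0]=-3.555 → step 1: x=-0.002, v=-0.145, θ=-0.047, ω=0.211
apply F[1]=-1.416 → step 2: x=-0.005, v=-0.186, θ=-0.042, ω=0.244
apply F[2]=-0.379 → step 3: x=-0.009, v=-0.194, θ=-0.037, ω=0.244
apply F[3]=+0.108 → step 4: x=-0.013, v=-0.187, θ=-0.033, ω=0.230
apply F[4]=+0.323 → step 5: x=-0.016, v=-0.174, θ=-0.028, ω=0.210
apply F[5]=+0.403 → step 6: x=-0.020, v=-0.159, θ=-0.024, ω=0.189
apply F[6]=+0.420 → step 7: x=-0.023, v=-0.143, θ=-0.021, ω=0.168
apply F[7]=+0.408 → step 8: x=-0.025, v=-0.128, θ=-0.018, ω=0.149
apply F[8]=+0.382 → step 9: x=-0.028, v=-0.115, θ=-0.015, ω=0.131
apply F[9]=+0.353 → step 10: x=-0.030, v=-0.102, θ=-0.012, ω=0.115
apply F[10]=+0.324 → step 11: x=-0.032, v=-0.091, θ=-0.010, ω=0.101
apply F[11]=+0.296 → step 12: x=-0.034, v=-0.081, θ=-0.008, ω=0.089
apply F[12]=+0.270 → step 13: x=-0.035, v=-0.071, θ=-0.007, ω=0.077
apply F[13]=+0.246 → step 14: x=-0.036, v=-0.063, θ=-0.005, ω=0.067
apply F[14]=+0.224 → step 15: x=-0.038, v=-0.055, θ=-0.004, ω=0.059
apply F[15]=+0.204 → step 16: x=-0.039, v=-0.049, θ=-0.003, ω=0.051
apply F[16]=+0.187 → step 17: x=-0.040, v=-0.042, θ=-0.002, ω=0.044
apply F[17]=+0.171 → step 18: x=-0.040, v=-0.037, θ=-0.001, ω=0.038
apply F[18]=+0.156 → step 19: x=-0.041, v=-0.032, θ=-0.000, ω=0.033
apply F[19]=+0.144 → step 20: x=-0.042, v=-0.027, θ=0.000, ω=0.028
apply F[20]=+0.132 → step 21: x=-0.042, v=-0.023, θ=0.001, ω=0.024
apply F[21]=+0.121 → step 22: x=-0.043, v=-0.019, θ=0.001, ω=0.020
apply F[22]=+0.112 → step 23: x=-0.043, v=-0.016, θ=0.002, ω=0.017
Max |angle| over trajectory = 0.050 rad = 2.9°.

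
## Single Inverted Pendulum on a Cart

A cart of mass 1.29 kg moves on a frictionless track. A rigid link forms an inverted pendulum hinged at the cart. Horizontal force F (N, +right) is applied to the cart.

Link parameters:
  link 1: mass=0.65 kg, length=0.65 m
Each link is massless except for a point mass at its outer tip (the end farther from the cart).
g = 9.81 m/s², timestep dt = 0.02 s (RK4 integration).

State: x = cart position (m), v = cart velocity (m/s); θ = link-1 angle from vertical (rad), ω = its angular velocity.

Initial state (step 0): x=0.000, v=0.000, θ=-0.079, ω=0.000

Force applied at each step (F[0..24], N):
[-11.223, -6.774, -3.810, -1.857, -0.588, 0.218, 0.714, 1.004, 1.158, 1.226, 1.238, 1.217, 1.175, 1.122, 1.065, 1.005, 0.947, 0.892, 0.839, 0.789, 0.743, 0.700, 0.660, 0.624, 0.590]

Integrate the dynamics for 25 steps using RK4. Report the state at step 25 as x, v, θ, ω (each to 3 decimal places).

Answer: x=-0.100, v=-0.067, θ=0.018, ω=0.006

Derivation:
apply F[0]=-11.223 → step 1: x=-0.002, v=-0.166, θ=-0.077, ω=0.231
apply F[1]=-6.774 → step 2: x=-0.006, v=-0.263, θ=-0.071, ω=0.358
apply F[2]=-3.810 → step 3: x=-0.012, v=-0.316, θ=-0.063, ω=0.418
apply F[3]=-1.857 → step 4: x=-0.018, v=-0.339, θ=-0.055, ω=0.436
apply F[4]=-0.588 → step 5: x=-0.025, v=-0.343, θ=-0.046, ω=0.427
apply F[5]=+0.218 → step 6: x=-0.032, v=-0.336, θ=-0.038, ω=0.403
apply F[6]=+0.714 → step 7: x=-0.038, v=-0.321, θ=-0.030, ω=0.371
apply F[7]=+1.004 → step 8: x=-0.045, v=-0.303, θ=-0.023, ω=0.335
apply F[8]=+1.158 → step 9: x=-0.051, v=-0.283, θ=-0.016, ω=0.299
apply F[9]=+1.226 → step 10: x=-0.056, v=-0.263, θ=-0.011, ω=0.263
apply F[10]=+1.238 → step 11: x=-0.061, v=-0.243, θ=-0.006, ω=0.230
apply F[11]=+1.217 → step 12: x=-0.066, v=-0.224, θ=-0.002, ω=0.199
apply F[12]=+1.175 → step 13: x=-0.070, v=-0.205, θ=0.002, ω=0.171
apply F[13]=+1.122 → step 14: x=-0.074, v=-0.188, θ=0.005, ω=0.146
apply F[14]=+1.065 → step 15: x=-0.078, v=-0.172, θ=0.008, ω=0.124
apply F[15]=+1.005 → step 16: x=-0.081, v=-0.158, θ=0.010, ω=0.104
apply F[16]=+0.947 → step 17: x=-0.084, v=-0.144, θ=0.012, ω=0.086
apply F[17]=+0.892 → step 18: x=-0.087, v=-0.132, θ=0.014, ω=0.071
apply F[18]=+0.839 → step 19: x=-0.089, v=-0.120, θ=0.015, ω=0.057
apply F[19]=+0.789 → step 20: x=-0.091, v=-0.109, θ=0.016, ω=0.046
apply F[20]=+0.743 → step 21: x=-0.094, v=-0.099, θ=0.017, ω=0.035
apply F[21]=+0.700 → step 22: x=-0.095, v=-0.090, θ=0.017, ω=0.027
apply F[22]=+0.660 → step 23: x=-0.097, v=-0.082, θ=0.018, ω=0.019
apply F[23]=+0.624 → step 24: x=-0.099, v=-0.074, θ=0.018, ω=0.012
apply F[24]=+0.590 → step 25: x=-0.100, v=-0.067, θ=0.018, ω=0.006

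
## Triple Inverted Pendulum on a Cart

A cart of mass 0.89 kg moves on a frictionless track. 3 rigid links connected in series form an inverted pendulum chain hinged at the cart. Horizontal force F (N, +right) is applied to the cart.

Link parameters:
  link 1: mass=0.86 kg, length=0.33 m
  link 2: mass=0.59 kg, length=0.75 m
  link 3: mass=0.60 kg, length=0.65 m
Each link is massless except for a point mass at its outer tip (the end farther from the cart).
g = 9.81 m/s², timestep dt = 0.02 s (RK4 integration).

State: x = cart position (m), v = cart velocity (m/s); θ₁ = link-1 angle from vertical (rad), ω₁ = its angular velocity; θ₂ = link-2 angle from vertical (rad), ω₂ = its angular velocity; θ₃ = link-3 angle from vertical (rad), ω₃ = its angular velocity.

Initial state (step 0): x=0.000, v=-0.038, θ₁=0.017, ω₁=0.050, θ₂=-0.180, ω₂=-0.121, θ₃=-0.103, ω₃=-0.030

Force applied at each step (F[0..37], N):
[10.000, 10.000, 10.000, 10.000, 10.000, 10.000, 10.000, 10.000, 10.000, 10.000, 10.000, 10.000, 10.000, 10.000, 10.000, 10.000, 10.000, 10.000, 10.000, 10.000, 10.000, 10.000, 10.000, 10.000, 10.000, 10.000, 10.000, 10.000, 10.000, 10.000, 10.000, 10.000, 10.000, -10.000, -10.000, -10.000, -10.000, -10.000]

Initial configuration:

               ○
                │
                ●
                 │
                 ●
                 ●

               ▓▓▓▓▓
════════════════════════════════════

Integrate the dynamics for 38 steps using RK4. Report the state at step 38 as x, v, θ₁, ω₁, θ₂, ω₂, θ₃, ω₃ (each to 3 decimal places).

apply F[0]=+10.000 → step 1: x=0.001, v=0.180, θ₁=0.013, ω₁=-0.449, θ₂=-0.184, ω₂=-0.258, θ₃=-0.103, ω₃=0.015
apply F[1]=+10.000 → step 2: x=0.007, v=0.402, θ₁=-0.001, ω₁=-0.973, θ₂=-0.190, ω₂=-0.390, θ₃=-0.102, ω₃=0.061
apply F[2]=+10.000 → step 3: x=0.018, v=0.631, θ₁=-0.026, ω₁=-1.550, θ₂=-0.199, ω₂=-0.510, θ₃=-0.101, ω₃=0.109
apply F[3]=+10.000 → step 4: x=0.033, v=0.871, θ₁=-0.064, ω₁=-2.203, θ₂=-0.211, ω₂=-0.609, θ₃=-0.098, ω₃=0.158
apply F[4]=+10.000 → step 5: x=0.052, v=1.120, θ₁=-0.115, ω₁=-2.943, θ₂=-0.223, ω₂=-0.678, θ₃=-0.094, ω₃=0.201
apply F[5]=+10.000 → step 6: x=0.077, v=1.371, θ₁=-0.182, ω₁=-3.753, θ₂=-0.237, ω₂=-0.713, θ₃=-0.090, ω₃=0.232
apply F[6]=+10.000 → step 7: x=0.107, v=1.605, θ₁=-0.265, ω₁=-4.572, θ₂=-0.252, ω₂=-0.719, θ₃=-0.085, ω₃=0.240
apply F[7]=+10.000 → step 8: x=0.141, v=1.800, θ₁=-0.364, ω₁=-5.309, θ₂=-0.266, ω₂=-0.717, θ₃=-0.081, ω₃=0.217
apply F[8]=+10.000 → step 9: x=0.179, v=1.943, θ₁=-0.476, ω₁=-5.892, θ₂=-0.281, ω₂=-0.735, θ₃=-0.077, ω₃=0.164
apply F[9]=+10.000 → step 10: x=0.219, v=2.032, θ₁=-0.599, ω₁=-6.310, θ₂=-0.296, ω₂=-0.794, θ₃=-0.074, ω₃=0.090
apply F[10]=+10.000 → step 11: x=0.260, v=2.075, θ₁=-0.728, ω₁=-6.601, θ₂=-0.313, ω₂=-0.900, θ₃=-0.073, ω₃=0.004
apply F[11]=+10.000 → step 12: x=0.301, v=2.084, θ₁=-0.862, ω₁=-6.815, θ₂=-0.332, ω₂=-1.052, θ₃=-0.074, ω₃=-0.088
apply F[12]=+10.000 → step 13: x=0.343, v=2.065, θ₁=-1.000, ω₁=-6.992, θ₂=-0.355, ω₂=-1.244, θ₃=-0.077, ω₃=-0.182
apply F[13]=+10.000 → step 14: x=0.384, v=2.023, θ₁=-1.142, ω₁=-7.160, θ₂=-0.382, ω₂=-1.475, θ₃=-0.081, ω₃=-0.278
apply F[14]=+10.000 → step 15: x=0.424, v=1.961, θ₁=-1.287, ω₁=-7.335, θ₂=-0.414, ω₂=-1.742, θ₃=-0.088, ω₃=-0.377
apply F[15]=+10.000 → step 16: x=0.462, v=1.878, θ₁=-1.435, ω₁=-7.529, θ₂=-0.452, ω₂=-2.046, θ₃=-0.096, ω₃=-0.481
apply F[16]=+10.000 → step 17: x=0.499, v=1.775, θ₁=-1.588, ω₁=-7.749, θ₂=-0.496, ω₂=-2.390, θ₃=-0.107, ω₃=-0.592
apply F[17]=+10.000 → step 18: x=0.533, v=1.652, θ₁=-1.746, ω₁=-7.998, θ₂=-0.548, ω₂=-2.779, θ₃=-0.120, ω₃=-0.713
apply F[18]=+10.000 → step 19: x=0.565, v=1.509, θ₁=-1.908, ω₁=-8.278, θ₂=-0.608, ω₂=-3.220, θ₃=-0.136, ω₃=-0.851
apply F[19]=+10.000 → step 20: x=0.593, v=1.350, θ₁=-2.077, ω₁=-8.579, θ₂=-0.677, ω₂=-3.723, θ₃=-0.154, ω₃=-1.010
apply F[20]=+10.000 → step 21: x=0.619, v=1.181, θ₁=-2.251, ω₁=-8.876, θ₂=-0.757, ω₂=-4.299, θ₃=-0.176, ω₃=-1.197
apply F[21]=+10.000 → step 22: x=0.641, v=1.019, θ₁=-2.431, ω₁=-9.109, θ₂=-0.850, ω₂=-4.955, θ₃=-0.203, ω₃=-1.426
apply F[22]=+10.000 → step 23: x=0.660, v=0.893, θ₁=-2.615, ω₁=-9.156, θ₂=-0.956, ω₂=-5.682, θ₃=-0.234, ω₃=-1.710
apply F[23]=+10.000 → step 24: x=0.677, v=0.846, θ₁=-2.795, ω₁=-8.826, θ₂=-1.077, ω₂=-6.428, θ₃=-0.271, ω₃=-2.075
apply F[24]=+10.000 → step 25: x=0.694, v=0.913, θ₁=-2.964, ω₁=-7.932, θ₂=-1.213, ω₂=-7.080, θ₃=-0.318, ω₃=-2.554
apply F[25]=+10.000 → step 26: x=0.714, v=1.087, θ₁=-3.109, ω₁=-6.463, θ₂=-1.359, ω₂=-7.517, θ₃=-0.375, ω₃=-3.167
apply F[26]=+10.000 → step 27: x=0.738, v=1.318, θ₁=-3.220, ω₁=-4.607, θ₂=-1.511, ω₂=-7.699, θ₃=-0.445, ω₃=-3.897
apply F[27]=+10.000 → step 28: x=0.767, v=1.567, θ₁=-3.292, ω₁=-2.585, θ₂=-1.666, ω₂=-7.680, θ₃=-0.531, ω₃=-4.697
apply F[28]=+10.000 → step 29: x=0.801, v=1.819, θ₁=-3.323, ω₁=-0.516, θ₂=-1.818, ω₂=-7.553, θ₃=-0.633, ω₃=-5.522
apply F[29]=+10.000 → step 30: x=0.840, v=2.080, θ₁=-3.312, ω₁=1.576, θ₂=-1.968, ω₂=-7.406, θ₃=-0.752, ω₃=-6.366
apply F[30]=+10.000 → step 31: x=0.884, v=2.352, θ₁=-3.259, ω₁=3.720, θ₂=-2.115, ω₂=-7.317, θ₃=-0.888, ω₃=-7.278
apply F[31]=+10.000 → step 32: x=0.934, v=2.617, θ₁=-3.163, ω₁=5.933, θ₂=-2.261, ω₂=-7.336, θ₃=-1.044, ω₃=-8.398
apply F[32]=+10.000 → step 33: x=0.988, v=2.788, θ₁=-3.023, ω₁=7.999, θ₂=-2.408, ω₂=-7.381, θ₃=-1.227, ω₃=-9.995
apply F[33]=-10.000 → step 34: x=1.039, v=2.289, θ₁=-2.863, ω₁=7.764, θ₂=-2.552, ω₂=-6.877, θ₃=-1.447, ω₃=-12.079
apply F[34]=-10.000 → step 35: x=1.078, v=1.613, θ₁=-2.722, ω₁=6.209, θ₂=-2.677, ω₂=-5.421, θ₃=-1.711, ω₃=-14.210
apply F[35]=-10.000 → step 36: x=1.104, v=0.889, θ₁=-2.620, ω₁=3.788, θ₂=-2.764, ω₂=-3.273, θ₃=-2.014, ω₃=-16.118
apply F[36]=-10.000 → step 37: x=1.113, v=0.073, θ₁=-2.575, ω₁=0.518, θ₂=-2.806, ω₂=-0.897, θ₃=-2.355, ω₃=-17.905
apply F[37]=-10.000 → step 38: x=1.104, v=-1.040, θ₁=-2.609, ω₁=-4.118, θ₂=-2.804, ω₂=0.916, θ₃=-2.727, ω₃=-19.139

Answer: x=1.104, v=-1.040, θ₁=-2.609, ω₁=-4.118, θ₂=-2.804, ω₂=0.916, θ₃=-2.727, ω₃=-19.139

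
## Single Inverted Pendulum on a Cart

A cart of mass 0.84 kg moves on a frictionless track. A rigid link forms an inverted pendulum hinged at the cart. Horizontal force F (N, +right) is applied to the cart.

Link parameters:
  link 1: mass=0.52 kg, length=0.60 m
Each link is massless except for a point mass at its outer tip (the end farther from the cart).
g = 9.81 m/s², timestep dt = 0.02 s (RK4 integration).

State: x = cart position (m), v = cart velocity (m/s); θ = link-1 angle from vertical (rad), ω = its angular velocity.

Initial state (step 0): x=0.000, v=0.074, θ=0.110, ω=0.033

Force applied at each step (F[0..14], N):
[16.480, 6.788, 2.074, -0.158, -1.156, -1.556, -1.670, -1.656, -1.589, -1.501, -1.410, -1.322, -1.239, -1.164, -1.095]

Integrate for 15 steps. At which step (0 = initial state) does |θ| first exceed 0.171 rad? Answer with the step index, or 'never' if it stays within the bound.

apply F[0]=+16.480 → step 1: x=0.005, v=0.451, θ=0.105, ω=-0.556
apply F[1]=+6.788 → step 2: x=0.016, v=0.600, θ=0.092, ω=-0.771
apply F[2]=+2.074 → step 3: x=0.028, v=0.639, θ=0.076, ω=-0.809
apply F[3]=-0.158 → step 4: x=0.041, v=0.628, θ=0.060, ω=-0.768
apply F[4]=-1.156 → step 5: x=0.053, v=0.594, θ=0.045, ω=-0.695
apply F[5]=-1.556 → step 6: x=0.064, v=0.552, θ=0.032, ω=-0.613
apply F[6]=-1.670 → step 7: x=0.075, v=0.510, θ=0.021, ω=-0.533
apply F[7]=-1.656 → step 8: x=0.085, v=0.468, θ=0.011, ω=-0.459
apply F[8]=-1.589 → step 9: x=0.094, v=0.430, θ=0.002, ω=-0.392
apply F[9]=-1.501 → step 10: x=0.102, v=0.394, θ=-0.005, ω=-0.333
apply F[10]=-1.410 → step 11: x=0.110, v=0.361, θ=-0.011, ω=-0.281
apply F[11]=-1.322 → step 12: x=0.117, v=0.332, θ=-0.016, ω=-0.236
apply F[12]=-1.239 → step 13: x=0.123, v=0.304, θ=-0.020, ω=-0.197
apply F[13]=-1.164 → step 14: x=0.129, v=0.279, θ=-0.024, ω=-0.162
apply F[14]=-1.095 → step 15: x=0.134, v=0.256, θ=-0.027, ω=-0.132
max |θ| = 0.110 ≤ 0.171 over all 16 states.

Answer: never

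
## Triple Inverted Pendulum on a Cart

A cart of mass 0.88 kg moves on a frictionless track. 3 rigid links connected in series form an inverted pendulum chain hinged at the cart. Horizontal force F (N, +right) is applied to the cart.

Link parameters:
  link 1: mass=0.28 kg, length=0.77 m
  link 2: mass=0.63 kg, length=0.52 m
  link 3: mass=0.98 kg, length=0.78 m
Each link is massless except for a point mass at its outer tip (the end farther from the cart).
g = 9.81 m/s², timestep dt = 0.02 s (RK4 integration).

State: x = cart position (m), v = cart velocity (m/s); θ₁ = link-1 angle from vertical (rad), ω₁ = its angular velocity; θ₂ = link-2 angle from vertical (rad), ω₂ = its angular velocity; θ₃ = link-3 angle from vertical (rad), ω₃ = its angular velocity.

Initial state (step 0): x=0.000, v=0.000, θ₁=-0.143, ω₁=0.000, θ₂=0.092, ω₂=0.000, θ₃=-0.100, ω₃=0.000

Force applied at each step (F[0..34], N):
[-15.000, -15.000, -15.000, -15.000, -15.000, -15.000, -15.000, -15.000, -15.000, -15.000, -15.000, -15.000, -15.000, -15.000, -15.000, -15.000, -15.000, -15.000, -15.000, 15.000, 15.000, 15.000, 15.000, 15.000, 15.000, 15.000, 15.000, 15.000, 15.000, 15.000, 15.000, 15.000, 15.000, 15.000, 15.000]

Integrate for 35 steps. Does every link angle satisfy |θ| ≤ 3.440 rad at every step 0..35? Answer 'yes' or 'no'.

apply F[0]=-15.000 → step 1: x=-0.003, v=-0.288, θ₁=-0.143, ω₁=0.045, θ₂=0.098, ω₂=0.617, θ₃=-0.101, ω₃=-0.105
apply F[1]=-15.000 → step 2: x=-0.012, v=-0.580, θ₁=-0.141, ω₁=0.100, θ₂=0.117, ω₂=1.229, θ₃=-0.104, ω₃=-0.210
apply F[2]=-15.000 → step 3: x=-0.026, v=-0.877, θ₁=-0.138, ω₁=0.178, θ₂=0.147, ω₂=1.825, θ₃=-0.109, ω₃=-0.313
apply F[3]=-15.000 → step 4: x=-0.047, v=-1.182, θ₁=-0.134, ω₁=0.295, θ₂=0.189, ω₂=2.386, θ₃=-0.117, ω₃=-0.411
apply F[4]=-15.000 → step 5: x=-0.073, v=-1.496, θ₁=-0.126, ω₁=0.465, θ₂=0.242, ω₂=2.888, θ₃=-0.126, ω₃=-0.496
apply F[5]=-15.000 → step 6: x=-0.107, v=-1.817, θ₁=-0.115, ω₁=0.701, θ₂=0.304, ω₂=3.313, θ₃=-0.136, ω₃=-0.563
apply F[6]=-15.000 → step 7: x=-0.146, v=-2.146, θ₁=-0.098, ω₁=1.007, θ₂=0.374, ω₂=3.648, θ₃=-0.148, ω₃=-0.605
apply F[7]=-15.000 → step 8: x=-0.192, v=-2.480, θ₁=-0.074, ω₁=1.383, θ₂=0.450, ω₂=3.888, θ₃=-0.160, ω₃=-0.622
apply F[8]=-15.000 → step 9: x=-0.245, v=-2.818, θ₁=-0.042, ω₁=1.826, θ₂=0.529, ω₂=4.028, θ₃=-0.173, ω₃=-0.612
apply F[9]=-15.000 → step 10: x=-0.305, v=-3.158, θ₁=-0.001, ω₁=2.332, θ₂=0.610, ω₂=4.058, θ₃=-0.185, ω₃=-0.574
apply F[10]=-15.000 → step 11: x=-0.372, v=-3.498, θ₁=0.052, ω₁=2.898, θ₂=0.691, ω₂=3.966, θ₃=-0.196, ω₃=-0.508
apply F[11]=-15.000 → step 12: x=-0.445, v=-3.835, θ₁=0.116, ω₁=3.519, θ₂=0.768, ω₂=3.728, θ₃=-0.205, ω₃=-0.413
apply F[12]=-15.000 → step 13: x=-0.525, v=-4.161, θ₁=0.193, ω₁=4.188, θ₂=0.839, ω₂=3.315, θ₃=-0.212, ω₃=-0.282
apply F[13]=-15.000 → step 14: x=-0.611, v=-4.466, θ₁=0.284, ω₁=4.900, θ₂=0.899, ω₂=2.694, θ₃=-0.216, ω₃=-0.107
apply F[14]=-15.000 → step 15: x=-0.703, v=-4.731, θ₁=0.389, ω₁=5.645, θ₂=0.945, ω₂=1.836, θ₃=-0.216, ω₃=0.136
apply F[15]=-15.000 → step 16: x=-0.800, v=-4.926, θ₁=0.509, ω₁=6.405, θ₂=0.971, ω₂=0.730, θ₃=-0.210, ω₃=0.485
apply F[16]=-15.000 → step 17: x=-0.900, v=-5.007, θ₁=0.645, ω₁=7.122, θ₂=0.973, ω₂=-0.561, θ₃=-0.195, ω₃=1.002
apply F[17]=-15.000 → step 18: x=-0.999, v=-4.925, θ₁=0.793, ω₁=7.647, θ₂=0.949, ω₂=-1.793, θ₃=-0.168, ω₃=1.736
apply F[18]=-15.000 → step 19: x=-1.096, v=-4.688, θ₁=0.948, ω₁=7.772, θ₂=0.904, ω₂=-2.511, θ₃=-0.125, ω₃=2.621
apply F[19]=+15.000 → step 20: x=-1.183, v=-4.044, θ₁=1.100, ω₁=7.391, θ₂=0.853, ω₂=-2.546, θ₃=-0.068, ω₃=3.044
apply F[20]=+15.000 → step 21: x=-1.258, v=-3.460, θ₁=1.244, ω₁=7.037, θ₂=0.804, ω₂=-2.334, θ₃=-0.004, ω₃=3.339
apply F[21]=+15.000 → step 22: x=-1.322, v=-2.932, θ₁=1.382, ω₁=6.778, θ₂=0.761, ω₂=-2.024, θ₃=0.065, ω₃=3.536
apply F[22]=+15.000 → step 23: x=-1.375, v=-2.441, θ₁=1.516, ω₁=6.625, θ₂=0.724, ω₂=-1.670, θ₃=0.137, ω₃=3.670
apply F[23]=+15.000 → step 24: x=-1.419, v=-1.971, θ₁=1.648, ω₁=6.569, θ₂=0.694, ω₂=-1.274, θ₃=0.212, ω₃=3.763
apply F[24]=+15.000 → step 25: x=-1.454, v=-1.511, θ₁=1.779, ω₁=6.605, θ₂=0.673, ω₂=-0.814, θ₃=0.288, ω₃=3.828
apply F[25]=+15.000 → step 26: x=-1.480, v=-1.052, θ₁=1.912, ω₁=6.730, θ₂=0.662, ω₂=-0.259, θ₃=0.365, ω₃=3.872
apply F[26]=+15.000 → step 27: x=-1.496, v=-0.588, θ₁=2.049, ω₁=6.946, θ₂=0.664, ω₂=0.431, θ₃=0.442, ω₃=3.902
apply F[27]=+15.000 → step 28: x=-1.503, v=-0.113, θ₁=2.191, ω₁=7.256, θ₂=0.681, ω₂=1.305, θ₃=0.521, ω₃=3.921
apply F[28]=+15.000 → step 29: x=-1.501, v=0.375, θ₁=2.340, ω₁=7.657, θ₂=0.717, ω₂=2.420, θ₃=0.599, ω₃=3.933
apply F[29]=+15.000 → step 30: x=-1.488, v=0.876, θ₁=2.498, ω₁=8.126, θ₂=0.779, ω₂=3.834, θ₃=0.678, ω₃=3.942
apply F[30]=+15.000 → step 31: x=-1.466, v=1.376, θ₁=2.665, ω₁=8.592, θ₂=0.873, ω₂=5.581, θ₃=0.757, ω₃=3.953
apply F[31]=+15.000 → step 32: x=-1.433, v=1.851, θ₁=2.840, ω₁=8.908, θ₂=1.005, ω₂=7.604, θ₃=0.836, ω₃=3.975
apply F[32]=+15.000 → step 33: x=-1.392, v=2.271, θ₁=3.019, ω₁=8.848, θ₂=1.178, ω₂=9.689, θ₃=0.916, ω₃=4.038
apply F[33]=+15.000 → step 34: x=-1.343, v=2.626, θ₁=3.190, ω₁=8.215, θ₂=1.390, ω₂=11.497, θ₃=0.998, ω₃=4.199
apply F[34]=+15.000 → step 35: x=-1.287, v=2.931, θ₁=3.343, ω₁=6.983, θ₂=1.634, ω₂=12.785, θ₃=1.085, ω₃=4.522
Max |angle| over trajectory = 3.343 rad; bound = 3.440 → within bound.

Answer: yes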